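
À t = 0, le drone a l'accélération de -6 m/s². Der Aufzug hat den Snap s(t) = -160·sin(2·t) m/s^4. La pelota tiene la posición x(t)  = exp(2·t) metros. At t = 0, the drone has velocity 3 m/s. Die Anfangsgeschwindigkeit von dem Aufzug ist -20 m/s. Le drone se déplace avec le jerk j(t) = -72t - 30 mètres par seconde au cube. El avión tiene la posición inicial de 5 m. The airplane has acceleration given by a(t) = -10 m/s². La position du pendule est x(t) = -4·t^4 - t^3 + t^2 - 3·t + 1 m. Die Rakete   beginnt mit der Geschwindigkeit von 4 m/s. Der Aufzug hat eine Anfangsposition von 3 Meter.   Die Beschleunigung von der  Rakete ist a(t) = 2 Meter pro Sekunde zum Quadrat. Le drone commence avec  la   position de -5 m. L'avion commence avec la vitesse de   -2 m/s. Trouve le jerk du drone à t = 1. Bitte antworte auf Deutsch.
Mit j(t) = -72·t - 30 und Einsetzen von t = 1, finden wir j = -102.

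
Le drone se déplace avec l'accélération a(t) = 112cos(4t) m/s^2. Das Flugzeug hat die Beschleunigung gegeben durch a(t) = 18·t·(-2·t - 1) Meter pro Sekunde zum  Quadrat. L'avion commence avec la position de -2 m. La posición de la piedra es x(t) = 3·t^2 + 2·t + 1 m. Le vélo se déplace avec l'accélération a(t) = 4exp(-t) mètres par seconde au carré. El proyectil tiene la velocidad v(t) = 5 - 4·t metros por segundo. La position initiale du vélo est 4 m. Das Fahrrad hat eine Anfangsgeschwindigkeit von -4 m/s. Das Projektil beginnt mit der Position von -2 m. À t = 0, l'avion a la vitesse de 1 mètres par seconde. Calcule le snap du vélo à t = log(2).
En partant de l'accélération a(t) = 4·exp(-t), nous prenons 2 dérivées. En dérivant l'accélération, nous obtenons le jerk: j(t) = -4·exp(-t). En dérivant le jerk, nous obtenons le snap: s(t) = 4·exp(-t). De l'équation du snap s(t) = 4·exp(-t), nous substituons t = log(2) pour obtenir s = 2.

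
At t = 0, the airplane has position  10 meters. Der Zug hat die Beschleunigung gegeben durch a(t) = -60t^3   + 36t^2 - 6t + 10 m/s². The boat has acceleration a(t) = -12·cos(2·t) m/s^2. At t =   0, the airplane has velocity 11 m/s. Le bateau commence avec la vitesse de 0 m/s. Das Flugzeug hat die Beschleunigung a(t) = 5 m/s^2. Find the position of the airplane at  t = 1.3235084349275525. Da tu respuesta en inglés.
We need to integrate our acceleration equation a(t) = 5 2 times. The integral of acceleration, with v(0) = 11, gives velocity: v(t) = 5·t + 11. The antiderivative of velocity is position. Using x(0) = 10, we get x(t) = 5·t^2/2 + 11·t + 10. Using x(t) = 5·t^2/2 + 11·t + 10 and substituting t = 1.3235084349275525, we find x = 28.9377792275140.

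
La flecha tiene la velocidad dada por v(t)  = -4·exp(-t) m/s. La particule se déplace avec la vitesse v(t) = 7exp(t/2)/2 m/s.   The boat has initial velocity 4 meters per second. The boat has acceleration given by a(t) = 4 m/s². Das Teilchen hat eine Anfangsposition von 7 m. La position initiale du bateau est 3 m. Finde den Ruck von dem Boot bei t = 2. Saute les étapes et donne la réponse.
Die Antwort ist 0.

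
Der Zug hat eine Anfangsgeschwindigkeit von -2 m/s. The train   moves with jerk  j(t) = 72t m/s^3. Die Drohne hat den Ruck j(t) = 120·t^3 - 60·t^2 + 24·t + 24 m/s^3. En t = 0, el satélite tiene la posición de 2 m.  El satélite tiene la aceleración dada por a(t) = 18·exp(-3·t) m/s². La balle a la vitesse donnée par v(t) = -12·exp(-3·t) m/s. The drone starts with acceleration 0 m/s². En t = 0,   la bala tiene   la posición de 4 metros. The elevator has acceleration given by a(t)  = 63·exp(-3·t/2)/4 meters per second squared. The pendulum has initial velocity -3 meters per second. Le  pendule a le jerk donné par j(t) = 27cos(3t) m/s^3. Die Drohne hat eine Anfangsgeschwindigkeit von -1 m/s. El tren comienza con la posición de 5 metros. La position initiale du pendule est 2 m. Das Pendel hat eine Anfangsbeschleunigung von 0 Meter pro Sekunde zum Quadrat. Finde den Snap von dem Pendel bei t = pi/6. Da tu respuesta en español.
Partiendo de la sacudida j(t) = 27·cos(3·t), tomamos 1 derivada. Derivando la sacudida, obtenemos el snap: s(t) = -81·sin(3·t). De la ecuación del snap s(t) = -81·sin(3·t), sustituimos t = pi/6 para obtener s = -81.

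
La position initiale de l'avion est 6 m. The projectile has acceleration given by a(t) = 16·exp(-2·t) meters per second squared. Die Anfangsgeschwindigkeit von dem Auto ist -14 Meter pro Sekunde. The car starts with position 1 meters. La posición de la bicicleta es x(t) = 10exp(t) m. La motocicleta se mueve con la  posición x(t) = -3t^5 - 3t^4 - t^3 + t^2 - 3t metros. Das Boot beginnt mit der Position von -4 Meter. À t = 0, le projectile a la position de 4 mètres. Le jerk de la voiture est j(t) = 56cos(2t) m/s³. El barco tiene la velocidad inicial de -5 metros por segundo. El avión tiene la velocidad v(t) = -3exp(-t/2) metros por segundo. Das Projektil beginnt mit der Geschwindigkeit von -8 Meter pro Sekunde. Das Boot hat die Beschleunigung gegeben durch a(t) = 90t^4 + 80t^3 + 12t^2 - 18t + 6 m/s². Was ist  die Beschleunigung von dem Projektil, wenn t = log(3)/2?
Wir haben die Beschleunigung a(t) = 16·exp(-2·t). Durch Einsetzen von t = log(3)/2: a(log(3)/2) = 16/3.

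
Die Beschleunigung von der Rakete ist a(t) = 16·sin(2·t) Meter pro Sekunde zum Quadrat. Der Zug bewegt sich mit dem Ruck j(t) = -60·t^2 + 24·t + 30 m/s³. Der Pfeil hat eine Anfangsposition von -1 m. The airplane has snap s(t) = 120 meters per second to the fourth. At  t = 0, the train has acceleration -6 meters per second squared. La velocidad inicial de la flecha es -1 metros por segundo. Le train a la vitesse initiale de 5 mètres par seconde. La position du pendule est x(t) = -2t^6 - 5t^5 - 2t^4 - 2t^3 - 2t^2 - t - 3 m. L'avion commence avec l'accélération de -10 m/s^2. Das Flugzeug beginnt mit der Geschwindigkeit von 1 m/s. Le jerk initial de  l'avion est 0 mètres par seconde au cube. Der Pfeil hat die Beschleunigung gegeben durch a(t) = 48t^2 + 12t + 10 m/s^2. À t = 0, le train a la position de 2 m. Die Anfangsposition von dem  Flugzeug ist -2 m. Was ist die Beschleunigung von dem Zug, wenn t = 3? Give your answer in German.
Um dies zu lösen, müssen wir 1 Integral unserer Gleichung für den Ruck j(t) = -60·t^2 + 24·t + 30 finden. Das Integral von dem Ruck ist die Beschleunigung. Mit a(0) = -6 erhalten wir a(t) = -20·t^3 + 12·t^2 + 30·t - 6. Mit a(t) = -20·t^3 + 12·t^2 + 30·t - 6 und Einsetzen von t = 3, finden wir a = -348.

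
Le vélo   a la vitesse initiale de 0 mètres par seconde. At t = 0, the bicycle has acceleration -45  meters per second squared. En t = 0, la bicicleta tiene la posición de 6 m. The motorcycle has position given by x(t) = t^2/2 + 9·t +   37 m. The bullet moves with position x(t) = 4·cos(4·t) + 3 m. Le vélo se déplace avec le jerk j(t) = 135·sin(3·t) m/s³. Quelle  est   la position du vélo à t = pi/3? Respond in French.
Nous devons intégrer notre équation du jerk j(t) = 135·sin(3·t) 3 fois. La primitive du jerk est l'accélération. En utilisant a(0) = -45, nous obtenons a(t) = -45·cos(3·t). L'intégrale de l'accélération, avec v(0) = 0, donne la vitesse: v(t) = -15·sin(3·t). En intégrant la vitesse et en utilisant la condition initiale x(0) = 6, nous obtenons x(t) = 5·cos(3·t) + 1. En utilisant x(t) = 5·cos(3·t) + 1 et en substituant t = pi/3, nous trouvons x = -4.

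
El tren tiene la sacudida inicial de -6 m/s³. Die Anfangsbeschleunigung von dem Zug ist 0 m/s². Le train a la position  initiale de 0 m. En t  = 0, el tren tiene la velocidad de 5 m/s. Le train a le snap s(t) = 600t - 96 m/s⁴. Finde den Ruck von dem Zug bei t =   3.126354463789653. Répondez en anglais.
We must find the antiderivative of our snap equation s(t) = 600·t - 96 1 time. Finding the integral of s(t) and using j(0) = -6: j(t) = 300·t^2 - 96·t - 6. We have jerk j(t) = 300·t^2 - 96·t - 6. Substituting t = 3.126354463789653: j(3.126354463789653) = 2626.09764145344.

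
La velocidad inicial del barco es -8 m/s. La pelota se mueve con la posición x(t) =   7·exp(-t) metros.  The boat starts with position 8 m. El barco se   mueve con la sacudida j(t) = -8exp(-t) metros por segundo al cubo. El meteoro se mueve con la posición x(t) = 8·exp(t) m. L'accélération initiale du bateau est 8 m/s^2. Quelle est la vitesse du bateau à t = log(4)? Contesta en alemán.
Ausgehend von dem Ruck j(t) = -8·exp(-t), nehmen wir 2 Integrale. Das Integral von dem Ruck, mit a(0) = 8, ergibt die Beschleunigung: a(t) = 8·exp(-t). Das Integral von der Beschleunigung, mit v(0) = -8, ergibt die Geschwindigkeit: v(t) = -8·exp(-t). Wir haben die Geschwindigkeit v(t) = -8·exp(-t). Durch Einsetzen von t = log(4): v(log(4)) = -2.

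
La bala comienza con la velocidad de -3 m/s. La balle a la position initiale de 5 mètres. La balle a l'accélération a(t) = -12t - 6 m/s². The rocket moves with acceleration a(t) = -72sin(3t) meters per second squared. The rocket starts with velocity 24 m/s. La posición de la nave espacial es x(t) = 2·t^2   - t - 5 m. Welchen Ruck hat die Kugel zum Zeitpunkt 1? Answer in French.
Nous devons dériver notre équation de l'accélération a(t) = -12·t - 6 1 fois. La dérivée de l'accélération donne le jerk: j(t) = -12. En utilisant j(t) = -12 et en substituant t = 1, nous trouvons j = -12.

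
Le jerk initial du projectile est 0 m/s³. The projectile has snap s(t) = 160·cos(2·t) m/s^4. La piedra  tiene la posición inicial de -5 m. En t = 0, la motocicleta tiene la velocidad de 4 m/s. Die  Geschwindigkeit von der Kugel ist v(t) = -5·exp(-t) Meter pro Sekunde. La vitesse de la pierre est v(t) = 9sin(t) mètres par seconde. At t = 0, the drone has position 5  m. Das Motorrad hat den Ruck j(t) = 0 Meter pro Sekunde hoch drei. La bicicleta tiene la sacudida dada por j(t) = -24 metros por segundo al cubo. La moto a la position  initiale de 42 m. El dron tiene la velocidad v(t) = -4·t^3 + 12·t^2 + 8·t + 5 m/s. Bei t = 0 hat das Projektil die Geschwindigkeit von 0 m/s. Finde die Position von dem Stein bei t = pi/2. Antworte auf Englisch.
We need to integrate our velocity equation v(t) = 9·sin(t) 1 time. The integral of velocity, with x(0) = -5, gives position: x(t) = 4 - 9·cos(t). We have position x(t) = 4 - 9·cos(t). Substituting t = pi/2: x(pi/2) = 4.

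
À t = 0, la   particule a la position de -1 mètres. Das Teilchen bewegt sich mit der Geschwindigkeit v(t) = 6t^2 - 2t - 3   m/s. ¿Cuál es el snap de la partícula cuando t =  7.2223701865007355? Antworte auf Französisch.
Pour résoudre ceci, nous devons prendre 3 dérivées de notre équation de la vitesse v(t) = 6·t^2 - 2·t - 3. En prenant d/dt de v(t), nous trouvons a(t) = 12·t - 2. En dérivant l'accélération, nous obtenons le jerk: j(t) = 12. En dérivant le jerk, nous obtenons le snap: s(t) = 0. En utilisant s(t) = 0 et en substituant t = 7.2223701865007355, nous trouvons s = 0.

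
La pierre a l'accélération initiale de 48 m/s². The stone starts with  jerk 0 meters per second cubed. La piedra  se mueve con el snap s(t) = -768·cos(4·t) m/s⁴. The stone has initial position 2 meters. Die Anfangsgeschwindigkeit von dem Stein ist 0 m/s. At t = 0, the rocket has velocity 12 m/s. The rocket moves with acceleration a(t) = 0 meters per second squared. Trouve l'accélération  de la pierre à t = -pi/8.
Nous devons intégrer notre équation du snap s(t) = -768·cos(4·t) 2 fois. En intégrant le snap et en utilisant la condition initiale j(0) = 0, nous obtenons j(t) = -192·sin(4·t). La primitive du jerk est l'accélération. En utilisant a(0) = 48, nous obtenons a(t) = 48·cos(4·t). En utilisant a(t) = 48·cos(4·t) et en substituant t = -pi/8, nous trouvons a = 0.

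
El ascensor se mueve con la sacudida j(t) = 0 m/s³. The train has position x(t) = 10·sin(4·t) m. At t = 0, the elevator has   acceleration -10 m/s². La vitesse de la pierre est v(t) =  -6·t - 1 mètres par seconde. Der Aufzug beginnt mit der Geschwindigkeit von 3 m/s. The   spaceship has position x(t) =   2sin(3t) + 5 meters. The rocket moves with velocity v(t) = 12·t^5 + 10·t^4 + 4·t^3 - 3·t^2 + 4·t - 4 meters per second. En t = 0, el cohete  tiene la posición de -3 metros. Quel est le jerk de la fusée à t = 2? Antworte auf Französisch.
Pour résoudre ceci, nous devons prendre 2 dérivées de notre équation de la vitesse v(t) = 12·t^5 + 10·t^4 + 4·t^3 - 3·t^2 + 4·t - 4. La dérivée de la vitesse donne l'accélération: a(t) = 60·t^4 + 40·t^3 + 12·t^2 - 6·t + 4. En prenant d/dt de a(t), nous trouvons j(t) = 240·t^3 + 120·t^2 + 24·t - 6. Nous avons le jerk j(t) = 240·t^3 + 120·t^2 + 24·t - 6. En substituant t = 2: j(2) = 2442.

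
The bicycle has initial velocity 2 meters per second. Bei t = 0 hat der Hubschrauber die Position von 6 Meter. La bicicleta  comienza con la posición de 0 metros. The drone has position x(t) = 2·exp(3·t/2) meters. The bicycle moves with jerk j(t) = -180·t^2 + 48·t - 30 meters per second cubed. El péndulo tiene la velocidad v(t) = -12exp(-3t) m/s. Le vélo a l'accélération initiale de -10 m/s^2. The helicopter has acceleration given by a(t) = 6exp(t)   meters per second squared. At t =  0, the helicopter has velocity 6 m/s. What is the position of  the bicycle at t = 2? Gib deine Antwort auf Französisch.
En partant du jerk j(t) = -180·t^2 + 48·t - 30, nous prenons 3 intégrales. La primitive du jerk, avec a(0) = -10, donne l'accélération: a(t) = -60·t^3 + 24·t^2 - 30·t - 10. En prenant ∫a(t)dt et en appliquant v(0) = 2, nous trouvons v(t) = -15·t^4 + 8·t^3 - 15·t^2 - 10·t + 2. En intégrant la vitesse et en utilisant la condition initiale x(0) = 0, nous obtenons x(t) = -3·t^5 + 2·t^4 - 5·t^3 - 5·t^2 + 2·t. De l'équation de la position x(t) = -3·t^5 + 2·t^4 - 5·t^3 - 5·t^2 + 2·t, nous substituons t = 2 pour obtenir x = -120.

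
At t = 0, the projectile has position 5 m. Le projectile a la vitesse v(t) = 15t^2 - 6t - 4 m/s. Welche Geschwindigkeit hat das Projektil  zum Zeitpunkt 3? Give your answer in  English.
Using v(t) = 15·t^2 - 6·t - 4 and substituting t = 3, we find v = 113.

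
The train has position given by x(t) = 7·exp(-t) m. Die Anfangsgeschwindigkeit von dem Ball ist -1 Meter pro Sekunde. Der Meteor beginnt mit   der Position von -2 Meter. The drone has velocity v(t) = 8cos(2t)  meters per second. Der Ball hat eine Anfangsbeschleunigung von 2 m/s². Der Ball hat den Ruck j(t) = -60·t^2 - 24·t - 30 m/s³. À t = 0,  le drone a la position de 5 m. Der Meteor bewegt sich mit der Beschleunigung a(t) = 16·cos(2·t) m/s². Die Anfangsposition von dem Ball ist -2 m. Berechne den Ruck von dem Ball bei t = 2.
Wir haben den Ruck j(t) = -60·t^2 - 24·t - 30. Durch Einsetzen von t = 2: j(2) = -318.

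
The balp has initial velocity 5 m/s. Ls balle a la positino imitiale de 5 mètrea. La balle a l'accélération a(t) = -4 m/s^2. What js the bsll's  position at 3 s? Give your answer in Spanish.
Partiendo de la aceleración a(t) = -4, tomamos 2 integrales. La antiderivada de la aceleración, con v(0) = 5, da la velocidad: v(t) = 5 - 4·t. La integral de la velocidad, con x(0) = 5, da la posición: x(t) = -2·t^2 + 5·t + 5. Usando x(t) = -2·t^2 + 5·t + 5 y sustituyendo t = 3, encontramos x = 2.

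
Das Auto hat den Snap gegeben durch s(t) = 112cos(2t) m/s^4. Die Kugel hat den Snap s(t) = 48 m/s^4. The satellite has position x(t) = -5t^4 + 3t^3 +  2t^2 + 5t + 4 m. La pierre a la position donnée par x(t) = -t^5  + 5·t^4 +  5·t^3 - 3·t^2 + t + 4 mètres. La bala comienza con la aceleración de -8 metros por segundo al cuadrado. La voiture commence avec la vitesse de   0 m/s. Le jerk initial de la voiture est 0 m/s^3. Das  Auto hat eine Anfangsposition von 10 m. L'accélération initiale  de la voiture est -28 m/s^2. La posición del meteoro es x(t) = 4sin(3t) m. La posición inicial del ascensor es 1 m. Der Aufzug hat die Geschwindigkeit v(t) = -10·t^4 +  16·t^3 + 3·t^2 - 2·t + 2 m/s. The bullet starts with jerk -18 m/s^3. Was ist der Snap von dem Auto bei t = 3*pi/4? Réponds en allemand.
Wir haben den Snap s(t) = 112·cos(2·t). Durch Einsetzen von t = 3*pi/4: s(3*pi/4) = 0.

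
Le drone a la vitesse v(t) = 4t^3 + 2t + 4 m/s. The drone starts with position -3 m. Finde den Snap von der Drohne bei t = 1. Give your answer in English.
We must differentiate our velocity equation v(t) = 4·t^3 + 2·t + 4 3 times. Taking d/dt of v(t), we find a(t) = 12·t^2 + 2. Taking d/dt of a(t), we find j(t) = 24·t. Taking d/dt of j(t), we find s(t) = 24. Using s(t) = 24 and substituting t = 1, we find s = 24.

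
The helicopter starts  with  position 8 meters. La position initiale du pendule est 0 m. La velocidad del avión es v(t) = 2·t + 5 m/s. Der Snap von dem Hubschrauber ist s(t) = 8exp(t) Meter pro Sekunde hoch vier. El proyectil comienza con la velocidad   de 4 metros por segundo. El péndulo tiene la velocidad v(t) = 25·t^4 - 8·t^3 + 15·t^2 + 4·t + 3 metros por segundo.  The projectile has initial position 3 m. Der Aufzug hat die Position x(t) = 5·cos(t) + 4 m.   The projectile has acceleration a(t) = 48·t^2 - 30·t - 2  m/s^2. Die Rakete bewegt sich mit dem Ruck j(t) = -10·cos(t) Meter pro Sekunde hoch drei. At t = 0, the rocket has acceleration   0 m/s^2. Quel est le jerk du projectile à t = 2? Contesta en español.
Debemos derivar nuestra ecuación de la aceleración a(t) = 48·t^2 - 30·t - 2 1 vez. Derivando la aceleración, obtenemos la sacudida: j(t) = 96·t - 30. Tenemos la sacudida j(t) = 96·t - 30. Sustituyendo t = 2: j(2) = 162.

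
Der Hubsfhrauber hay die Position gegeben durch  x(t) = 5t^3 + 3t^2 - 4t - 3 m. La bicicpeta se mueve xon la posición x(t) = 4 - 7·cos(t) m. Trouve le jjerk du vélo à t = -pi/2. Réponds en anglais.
Starting from position x(t) = 4 - 7·cos(t), we take 3 derivatives. Taking d/dt of x(t), we find v(t) = 7·sin(t). Taking d/dt of v(t), we find a(t) = 7·cos(t). Taking d/dt of a(t), we find j(t) = -7·sin(t). Using j(t) = -7·sin(t) and substituting t = -pi/2, we find j = 7.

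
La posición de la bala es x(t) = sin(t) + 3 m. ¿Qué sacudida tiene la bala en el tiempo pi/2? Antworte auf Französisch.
Nous devons dériver notre équation de la position x(t) = sin(t) + 3 3 fois. En prenant d/dt de x(t), nous trouvons v(t) = cos(t). En dérivant la vitesse, nous obtenons l'accélération: a(t) = -sin(t). En prenant d/dt de a(t), nous trouvons j(t) = -cos(t). Nous avons le jerk j(t) = -cos(t). En substituant t = pi/2: j(pi/2) = 0.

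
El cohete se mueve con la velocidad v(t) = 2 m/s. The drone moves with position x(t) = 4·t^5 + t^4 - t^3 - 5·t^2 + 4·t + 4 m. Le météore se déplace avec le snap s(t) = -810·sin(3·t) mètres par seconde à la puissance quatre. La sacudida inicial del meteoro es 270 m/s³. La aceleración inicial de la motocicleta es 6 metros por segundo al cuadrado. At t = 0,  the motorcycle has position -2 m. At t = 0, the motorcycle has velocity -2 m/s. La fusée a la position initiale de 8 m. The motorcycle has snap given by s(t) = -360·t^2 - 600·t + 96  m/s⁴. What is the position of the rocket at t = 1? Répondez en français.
En partant de la vitesse v(t) = 2, nous prenons 1 primitive. La primitive de la vitesse est la position. En utilisant x(0) = 8, nous obtenons x(t) = 2·t + 8. Nous avons la position x(t) = 2·t + 8. En substituant t = 1: x(1) = 10.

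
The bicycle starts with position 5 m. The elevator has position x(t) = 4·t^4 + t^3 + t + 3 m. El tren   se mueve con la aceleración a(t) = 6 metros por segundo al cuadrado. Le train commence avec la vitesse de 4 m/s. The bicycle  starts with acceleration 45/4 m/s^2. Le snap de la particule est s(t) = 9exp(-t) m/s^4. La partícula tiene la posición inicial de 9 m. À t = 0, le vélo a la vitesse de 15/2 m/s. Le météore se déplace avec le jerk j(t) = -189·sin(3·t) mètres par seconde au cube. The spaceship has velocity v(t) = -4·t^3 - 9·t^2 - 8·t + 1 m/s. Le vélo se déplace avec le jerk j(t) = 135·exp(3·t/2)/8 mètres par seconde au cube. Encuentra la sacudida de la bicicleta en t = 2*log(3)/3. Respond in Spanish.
Tenemos la sacudida j(t) = 135·exp(3·t/2)/8. Sustituyendo t = 2*log(3)/3: j(2*log(3)/3) = 405/8.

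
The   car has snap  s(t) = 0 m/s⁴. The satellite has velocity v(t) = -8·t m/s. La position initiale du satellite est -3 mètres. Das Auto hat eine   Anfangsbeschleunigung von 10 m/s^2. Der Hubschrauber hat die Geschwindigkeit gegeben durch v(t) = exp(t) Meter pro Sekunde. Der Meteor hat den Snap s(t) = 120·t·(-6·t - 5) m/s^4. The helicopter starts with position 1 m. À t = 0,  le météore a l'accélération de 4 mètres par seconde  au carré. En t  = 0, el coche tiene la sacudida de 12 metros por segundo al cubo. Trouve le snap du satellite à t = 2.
En partant de la vitesse v(t) = -8·t, nous prenons 3 dérivées. En dérivant la vitesse, nous obtenons l'accélération: a(t) = -8. La dérivée de l'accélération donne le jerk: j(t) = 0. La dérivée du jerk donne le snap: s(t) = 0. De l'équation du snap s(t) = 0, nous substituons t = 2 pour obtenir s = 0.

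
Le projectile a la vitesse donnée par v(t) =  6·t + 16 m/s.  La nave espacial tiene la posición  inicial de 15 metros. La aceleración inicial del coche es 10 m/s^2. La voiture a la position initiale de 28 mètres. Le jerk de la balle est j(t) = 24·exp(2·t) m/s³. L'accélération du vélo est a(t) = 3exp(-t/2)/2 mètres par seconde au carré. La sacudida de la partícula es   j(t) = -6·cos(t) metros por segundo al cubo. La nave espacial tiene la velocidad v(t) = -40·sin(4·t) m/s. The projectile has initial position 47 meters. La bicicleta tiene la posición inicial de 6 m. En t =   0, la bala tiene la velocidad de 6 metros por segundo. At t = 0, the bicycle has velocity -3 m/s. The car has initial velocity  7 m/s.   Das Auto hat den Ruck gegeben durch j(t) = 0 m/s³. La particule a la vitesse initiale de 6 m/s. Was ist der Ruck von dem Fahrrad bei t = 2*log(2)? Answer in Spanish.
Para resolver esto, necesitamos tomar 1 derivada de nuestra ecuación de la aceleración a(t) = 3·exp(-t/2)/2. Derivando la aceleración, obtenemos la sacudida: j(t) = -3·exp(-t/2)/4. Usando j(t) = -3·exp(-t/2)/4 y sustituyendo t = 2*log(2), encontramos j = -3/8.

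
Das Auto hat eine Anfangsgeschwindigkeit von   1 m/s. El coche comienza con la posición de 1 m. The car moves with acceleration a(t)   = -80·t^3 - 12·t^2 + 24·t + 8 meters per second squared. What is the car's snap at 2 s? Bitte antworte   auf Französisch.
Nous devons dériver notre équation de l'accélération a(t) = -80·t^3 - 12·t^2 + 24·t + 8 2 fois. En dérivant l'accélération, nous obtenons le jerk: j(t) = -240·t^2 - 24·t + 24. En dérivant le jerk, nous obtenons le snap: s(t) = -480·t - 24. De l'équation du snap s(t) = -480·t - 24, nous substituons t = 2 pour obtenir s = -984.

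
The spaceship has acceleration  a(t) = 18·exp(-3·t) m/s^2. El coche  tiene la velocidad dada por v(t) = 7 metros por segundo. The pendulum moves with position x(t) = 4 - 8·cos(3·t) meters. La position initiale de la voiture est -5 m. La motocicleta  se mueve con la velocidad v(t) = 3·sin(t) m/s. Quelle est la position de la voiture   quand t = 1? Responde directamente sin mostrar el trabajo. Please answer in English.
At t = 1, x = 2.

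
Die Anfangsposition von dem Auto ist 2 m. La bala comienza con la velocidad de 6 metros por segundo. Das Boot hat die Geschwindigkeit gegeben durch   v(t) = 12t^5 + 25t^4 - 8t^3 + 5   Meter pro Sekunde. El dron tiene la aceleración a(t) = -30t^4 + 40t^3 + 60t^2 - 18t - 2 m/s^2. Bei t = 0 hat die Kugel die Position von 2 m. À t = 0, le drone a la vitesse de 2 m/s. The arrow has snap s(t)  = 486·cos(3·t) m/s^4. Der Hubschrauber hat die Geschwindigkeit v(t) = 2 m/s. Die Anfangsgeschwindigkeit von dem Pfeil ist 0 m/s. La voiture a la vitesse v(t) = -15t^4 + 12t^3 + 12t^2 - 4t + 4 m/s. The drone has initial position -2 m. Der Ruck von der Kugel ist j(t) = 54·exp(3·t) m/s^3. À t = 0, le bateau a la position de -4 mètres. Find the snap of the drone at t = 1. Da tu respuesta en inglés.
To solve this, we need to take 2 derivatives of our acceleration equation a(t) = -30·t^4 + 40·t^3 + 60·t^2 - 18·t - 2. Taking d/dt of a(t), we find j(t) = -120·t^3 + 120·t^2 + 120·t - 18. Taking d/dt of j(t), we find s(t) = -360·t^2 + 240·t + 120. We have snap s(t) = -360·t^2 + 240·t + 120. Substituting t = 1: s(1) = 0.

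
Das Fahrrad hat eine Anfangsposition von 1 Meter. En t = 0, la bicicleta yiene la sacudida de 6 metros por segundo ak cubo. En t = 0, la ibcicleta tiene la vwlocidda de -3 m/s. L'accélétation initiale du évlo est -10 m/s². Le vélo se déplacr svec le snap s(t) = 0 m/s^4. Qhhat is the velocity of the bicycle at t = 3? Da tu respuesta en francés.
En partant du snap s(t) = 0, nous prenons 3 primitives. L'intégrale du snap, avec j(0) = 6, donne le jerk: j(t) = 6. La primitive du jerk est l'accélération. En utilisant a(0) = -10, nous obtenons a(t) = 6·t - 10. En prenant ∫a(t)dt et en appliquant v(0) = -3, nous trouvons v(t) = 3·t^2 - 10·t - 3. En utilisant v(t) = 3·t^2 - 10·t - 3 et en substituant t = 3, nous trouvons v = -6.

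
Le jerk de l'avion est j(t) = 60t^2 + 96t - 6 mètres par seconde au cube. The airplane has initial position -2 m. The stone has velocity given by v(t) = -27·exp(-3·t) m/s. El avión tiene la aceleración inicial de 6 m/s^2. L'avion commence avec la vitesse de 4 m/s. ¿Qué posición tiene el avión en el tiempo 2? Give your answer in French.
En partant du jerk j(t) = 60·t^2 + 96·t - 6, nous prenons 3 intégrales. La primitive du jerk est l'accélération. En utilisant a(0) = 6, nous obtenons a(t) = 20·t^3 + 48·t^2 - 6·t + 6. En intégrant l'accélération et en utilisant la condition initiale v(0) = 4, nous obtenons v(t) = 5·t^4 + 16·t^3 - 3·t^2 + 6·t + 4. En intégrant la vitesse et en utilisant la condition initiale x(0) = -2, nous obtenons x(t) = t^5 + 4·t^4 - t^3 + 3·t^2 + 4·t - 2. De l'équation de la position x(t) = t^5 + 4·t^4 - t^3 + 3·t^2 + 4·t - 2, nous substituons t = 2 pour obtenir x = 106.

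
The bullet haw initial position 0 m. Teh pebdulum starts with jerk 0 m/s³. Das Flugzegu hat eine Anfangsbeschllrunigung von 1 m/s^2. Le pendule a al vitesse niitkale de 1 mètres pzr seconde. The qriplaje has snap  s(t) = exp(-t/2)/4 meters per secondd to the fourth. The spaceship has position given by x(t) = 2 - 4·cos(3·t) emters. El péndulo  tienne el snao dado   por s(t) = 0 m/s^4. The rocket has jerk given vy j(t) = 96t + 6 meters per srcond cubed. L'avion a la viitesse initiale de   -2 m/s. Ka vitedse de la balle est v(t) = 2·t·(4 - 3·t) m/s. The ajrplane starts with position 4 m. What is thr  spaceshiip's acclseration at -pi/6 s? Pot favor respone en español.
Partiendo de la posición x(t) = 2 - 4·cos(3·t), tomamos 2 derivadas. La derivada de la posición da la velocidad: v(t) = 12·sin(3·t). Tomando d/dt de v(t), encontramos a(t) = 36·cos(3·t). De la ecuación de la aceleración a(t) = 36·cos(3·t), sustituimos t = -pi/6 para obtener a = 0.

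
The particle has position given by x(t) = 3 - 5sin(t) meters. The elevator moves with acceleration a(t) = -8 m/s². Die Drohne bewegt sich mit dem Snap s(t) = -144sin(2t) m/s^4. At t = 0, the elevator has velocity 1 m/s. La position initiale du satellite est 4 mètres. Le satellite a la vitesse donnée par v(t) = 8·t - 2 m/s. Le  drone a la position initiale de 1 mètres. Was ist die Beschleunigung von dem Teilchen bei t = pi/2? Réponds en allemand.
Ausgehend von der Position x(t) = 3 - 5·sin(t), nehmen wir 2 Ableitungen. Mit d/dt von x(t) finden wir v(t) = -5·cos(t). Mit d/dt von v(t) finden wir a(t) = 5·sin(t). Wir haben die Beschleunigung a(t) = 5·sin(t). Durch Einsetzen von t = pi/2: a(pi/2) = 5.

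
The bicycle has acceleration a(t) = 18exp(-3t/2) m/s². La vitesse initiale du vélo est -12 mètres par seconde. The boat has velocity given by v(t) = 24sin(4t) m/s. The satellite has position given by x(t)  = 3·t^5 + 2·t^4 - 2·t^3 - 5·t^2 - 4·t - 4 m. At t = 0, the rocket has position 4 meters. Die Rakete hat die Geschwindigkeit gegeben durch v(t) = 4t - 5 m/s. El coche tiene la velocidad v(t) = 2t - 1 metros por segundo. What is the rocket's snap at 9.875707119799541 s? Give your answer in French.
Nous devons dériver notre équation de la vitesse v(t) = 4·t - 5 3 fois. En dérivant la vitesse, nous obtenons l'accélération: a(t) = 4. En dérivant l'accélération, nous obtenons le jerk: j(t) = 0. La dérivée du jerk donne le snap: s(t) = 0. Nous avons le snap s(t) = 0. En substituant t = 9.875707119799541: s(9.875707119799541) = 0.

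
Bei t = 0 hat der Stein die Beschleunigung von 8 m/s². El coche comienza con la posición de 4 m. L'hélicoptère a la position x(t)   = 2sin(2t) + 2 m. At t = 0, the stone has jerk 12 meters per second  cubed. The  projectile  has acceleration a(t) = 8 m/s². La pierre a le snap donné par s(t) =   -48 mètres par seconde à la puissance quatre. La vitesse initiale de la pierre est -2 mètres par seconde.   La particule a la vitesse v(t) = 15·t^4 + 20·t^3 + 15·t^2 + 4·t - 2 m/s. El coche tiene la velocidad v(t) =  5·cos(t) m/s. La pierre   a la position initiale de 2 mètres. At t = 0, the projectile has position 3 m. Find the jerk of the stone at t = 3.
We must find the integral of our snap equation s(t) = -48 1 time. Integrating snap and using the initial condition j(0) = 12, we get j(t) = 12 - 48·t. We have jerk j(t) = 12 - 48·t. Substituting t = 3: j(3) = -132.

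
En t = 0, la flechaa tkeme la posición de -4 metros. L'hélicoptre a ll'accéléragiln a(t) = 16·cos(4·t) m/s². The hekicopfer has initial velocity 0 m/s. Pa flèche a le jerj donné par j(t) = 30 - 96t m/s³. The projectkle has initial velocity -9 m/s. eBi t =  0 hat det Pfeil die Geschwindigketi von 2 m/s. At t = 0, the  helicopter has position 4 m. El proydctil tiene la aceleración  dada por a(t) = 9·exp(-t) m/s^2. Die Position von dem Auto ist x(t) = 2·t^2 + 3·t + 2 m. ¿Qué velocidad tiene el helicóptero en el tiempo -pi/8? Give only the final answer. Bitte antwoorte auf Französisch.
v(-pi/8) = -4.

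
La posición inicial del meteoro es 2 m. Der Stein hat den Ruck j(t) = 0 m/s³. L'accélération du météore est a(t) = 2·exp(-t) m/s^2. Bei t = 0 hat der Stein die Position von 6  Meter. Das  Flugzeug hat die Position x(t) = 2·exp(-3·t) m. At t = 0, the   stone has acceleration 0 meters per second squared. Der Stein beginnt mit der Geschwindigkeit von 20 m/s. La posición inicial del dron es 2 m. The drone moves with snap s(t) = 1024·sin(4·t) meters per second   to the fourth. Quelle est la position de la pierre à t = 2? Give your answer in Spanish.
Para resolver esto, necesitamos tomar 3 integrales de nuestra ecuación de la sacudida j(t) = 0. La integral de la sacudida, con a(0) = 0, da la aceleración: a(t) = 0. Tomando ∫a(t)dt y aplicando v(0) = 20, encontramos v(t) = 20. La antiderivada de la velocidad es la posición. Usando x(0) = 6, obtenemos x(t) = 20·t + 6. Tenemos la posición x(t) = 20·t + 6. Sustituyendo t = 2: x(2) = 46.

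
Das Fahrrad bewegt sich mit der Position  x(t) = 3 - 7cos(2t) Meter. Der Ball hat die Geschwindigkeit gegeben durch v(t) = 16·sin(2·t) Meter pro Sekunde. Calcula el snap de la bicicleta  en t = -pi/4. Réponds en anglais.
To solve this, we need to take 4 derivatives of our position equation x(t) = 3 - 7·cos(2·t). The derivative of position gives velocity: v(t) = 14·sin(2·t). Taking d/dt of v(t), we find a(t) = 28·cos(2·t). The derivative of acceleration gives jerk: j(t) = -56·sin(2·t). Taking d/dt of j(t), we find s(t) = -112·cos(2·t). Using s(t) = -112·cos(2·t) and substituting t = -pi/4, we find s = 0.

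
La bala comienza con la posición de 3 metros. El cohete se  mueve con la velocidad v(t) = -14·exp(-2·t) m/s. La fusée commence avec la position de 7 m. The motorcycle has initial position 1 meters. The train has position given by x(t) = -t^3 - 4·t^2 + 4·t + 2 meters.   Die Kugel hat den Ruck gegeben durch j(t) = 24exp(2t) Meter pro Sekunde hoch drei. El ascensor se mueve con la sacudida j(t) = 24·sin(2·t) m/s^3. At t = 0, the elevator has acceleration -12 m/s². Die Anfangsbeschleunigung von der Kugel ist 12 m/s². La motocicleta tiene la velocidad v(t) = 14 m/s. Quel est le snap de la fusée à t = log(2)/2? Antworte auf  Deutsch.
Ausgehend von der Geschwindigkeit v(t) = -14·exp(-2·t), nehmen wir 3 Ableitungen. Mit d/dt von v(t) finden wir a(t) = 28·exp(-2·t). Durch Ableiten von der Beschleunigung erhalten wir den Ruck: j(t) = -56·exp(-2·t). Mit d/dt von j(t) finden wir s(t) = 112·exp(-2·t). Wir haben den Snap s(t) = 112·exp(-2·t). Durch Einsetzen von t = log(2)/2: s(log(2)/2) = 56.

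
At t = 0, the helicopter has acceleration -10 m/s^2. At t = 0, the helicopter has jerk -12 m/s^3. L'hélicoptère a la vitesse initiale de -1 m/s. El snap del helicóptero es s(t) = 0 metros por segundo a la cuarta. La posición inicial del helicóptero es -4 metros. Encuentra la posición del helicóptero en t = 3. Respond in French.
En partant du snap s(t) = 0, nous prenons 4 intégrales. L'intégrale du snap, avec j(0) = -12, donne le jerk: j(t) = -12. En prenant ∫j(t)dt et en appliquant a(0) = -10, nous trouvons a(t) = -12·t - 10. L'intégrale de l'accélération, avec v(0) = -1, donne la vitesse: v(t) = -6·t^2 - 10·t - 1. L'intégrale de la vitesse, avec x(0) = -4, donne la position: x(t) = -2·t^3 - 5·t^2 - t - 4. De l'équation de la position x(t) = -2·t^3 - 5·t^2 - t - 4, nous substituons t = 3 pour obtenir x = -106.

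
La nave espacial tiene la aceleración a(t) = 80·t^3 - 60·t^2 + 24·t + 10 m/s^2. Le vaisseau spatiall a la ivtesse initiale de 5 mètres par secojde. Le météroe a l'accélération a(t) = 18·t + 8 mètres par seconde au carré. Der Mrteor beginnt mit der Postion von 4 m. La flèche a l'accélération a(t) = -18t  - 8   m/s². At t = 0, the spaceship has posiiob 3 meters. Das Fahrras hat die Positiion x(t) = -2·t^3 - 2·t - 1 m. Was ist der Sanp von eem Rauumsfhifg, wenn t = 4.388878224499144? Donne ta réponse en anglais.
To solve this, we need to take 2 derivatives of our acceleration equation a(t) = 80·t^3 - 60·t^2 + 24·t + 10. Differentiating acceleration, we get jerk: j(t) = 240·t^2 - 120·t + 24. Taking d/dt of j(t), we find s(t) = 480·t - 120. Using s(t) = 480·t - 120 and substituting t = 4.388878224499144, we find s = 1986.66154775959.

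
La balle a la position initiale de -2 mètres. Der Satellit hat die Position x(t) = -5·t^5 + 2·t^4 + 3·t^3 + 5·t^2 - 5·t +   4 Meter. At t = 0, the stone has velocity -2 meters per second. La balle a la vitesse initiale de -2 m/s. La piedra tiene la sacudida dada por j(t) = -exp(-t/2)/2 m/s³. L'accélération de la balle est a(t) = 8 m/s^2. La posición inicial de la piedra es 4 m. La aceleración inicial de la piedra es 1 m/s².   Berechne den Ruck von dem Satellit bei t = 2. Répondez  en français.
En partant de la position x(t) = -5·t^5 + 2·t^4 + 3·t^3 + 5·t^2 - 5·t + 4, nous prenons 3 dérivées. En dérivant la position, nous obtenons la vitesse: v(t) = -25·t^4 + 8·t^3 + 9·t^2 + 10·t - 5. En prenant d/dt de v(t), nous trouvons a(t) = -100·t^3 + 24·t^2 + 18·t + 10. En prenant d/dt de a(t), nous trouvons j(t) = -300·t^2 + 48·t + 18. En utilisant j(t) = -300·t^2 + 48·t + 18 et en substituant t = 2, nous trouvons j = -1086.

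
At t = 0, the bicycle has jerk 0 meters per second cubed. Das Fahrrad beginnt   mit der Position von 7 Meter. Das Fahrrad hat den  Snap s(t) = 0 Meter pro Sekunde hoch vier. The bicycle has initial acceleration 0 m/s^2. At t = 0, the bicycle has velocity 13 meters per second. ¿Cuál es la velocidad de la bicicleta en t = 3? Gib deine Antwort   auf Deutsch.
Wir müssen die Stammfunktion unserer Gleichung für den Snap s(t) = 0 3-mal finden. Durch Integration von dem Snap und Verwendung der Anfangsbedingung j(0) = 0, erhalten wir j(t) = 0. Durch Integration von dem Ruck und Verwendung der Anfangsbedingung a(0) = 0, erhalten wir a(t) = 0. Durch Integration von der Beschleunigung und Verwendung der Anfangsbedingung v(0) = 13, erhalten wir v(t) = 13. Aus der Gleichung für die Geschwindigkeit v(t) = 13, setzen wir t = 3 ein und erhalten v = 13.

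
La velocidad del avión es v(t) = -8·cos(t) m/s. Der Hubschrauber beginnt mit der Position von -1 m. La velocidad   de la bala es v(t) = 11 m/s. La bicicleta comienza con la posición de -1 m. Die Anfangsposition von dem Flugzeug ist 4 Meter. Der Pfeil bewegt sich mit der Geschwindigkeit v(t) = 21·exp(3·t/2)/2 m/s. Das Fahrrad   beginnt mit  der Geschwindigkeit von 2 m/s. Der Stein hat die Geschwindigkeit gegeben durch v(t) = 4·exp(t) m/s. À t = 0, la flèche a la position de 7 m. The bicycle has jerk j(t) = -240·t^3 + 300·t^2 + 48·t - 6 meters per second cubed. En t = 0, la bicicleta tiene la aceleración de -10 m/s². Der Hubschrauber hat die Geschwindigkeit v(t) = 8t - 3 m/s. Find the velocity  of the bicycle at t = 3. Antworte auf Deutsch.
Wir müssen die Stammfunktion unserer Gleichung für den Ruck j(t) = -240·t^3 + 300·t^2 + 48·t - 6 2-mal finden. Mit ∫j(t)dt und Anwendung von a(0) = -10, finden wir a(t) = -60·t^4 + 100·t^3 + 24·t^2 - 6·t - 10. Das Integral von der Beschleunigung ist die Geschwindigkeit. Mit v(0) = 2 erhalten wir v(t) = -12·t^5 + 25·t^4 + 8·t^3 - 3·t^2 - 10·t + 2. Wir haben die Geschwindigkeit v(t) = -12·t^5 + 25·t^4 + 8·t^3 - 3·t^2 - 10·t + 2. Durch Einsetzen von t = 3: v(3) = -730.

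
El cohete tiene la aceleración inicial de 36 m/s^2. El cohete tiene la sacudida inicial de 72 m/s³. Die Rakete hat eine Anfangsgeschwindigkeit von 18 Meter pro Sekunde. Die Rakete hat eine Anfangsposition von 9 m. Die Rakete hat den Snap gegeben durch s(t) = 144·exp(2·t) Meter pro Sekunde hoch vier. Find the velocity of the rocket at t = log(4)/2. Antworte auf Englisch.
We need to integrate our snap equation s(t) = 144·exp(2·t) 3 times. Finding the antiderivative of s(t) and using j(0) = 72: j(t) = 72·exp(2·t). Taking ∫j(t)dt and applying a(0) = 36, we find a(t) = 36·exp(2·t). Integrating acceleration and using the initial condition v(0) = 18, we get v(t) = 18·exp(2·t). From the given velocity equation v(t) = 18·exp(2·t), we substitute t = log(4)/2 to get v = 72.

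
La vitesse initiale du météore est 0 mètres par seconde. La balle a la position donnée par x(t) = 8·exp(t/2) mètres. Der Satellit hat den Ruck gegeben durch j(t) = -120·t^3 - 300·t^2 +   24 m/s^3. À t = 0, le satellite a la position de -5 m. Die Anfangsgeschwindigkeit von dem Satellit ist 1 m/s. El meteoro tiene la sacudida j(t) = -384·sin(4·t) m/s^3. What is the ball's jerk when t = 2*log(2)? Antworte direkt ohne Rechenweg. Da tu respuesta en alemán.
j(2*log(2)) = 2.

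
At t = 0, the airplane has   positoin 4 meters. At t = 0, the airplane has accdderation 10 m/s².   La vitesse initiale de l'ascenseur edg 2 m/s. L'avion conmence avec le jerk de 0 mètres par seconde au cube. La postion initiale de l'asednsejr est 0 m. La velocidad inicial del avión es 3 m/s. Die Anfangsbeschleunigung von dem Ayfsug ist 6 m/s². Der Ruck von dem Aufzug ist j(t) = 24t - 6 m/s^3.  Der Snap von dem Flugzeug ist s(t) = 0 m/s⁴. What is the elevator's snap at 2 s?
Starting from jerk j(t) = 24·t - 6, we take 1 derivative. Taking d/dt of j(t), we find s(t) = 24. Using s(t) = 24 and substituting t = 2, we find s = 24.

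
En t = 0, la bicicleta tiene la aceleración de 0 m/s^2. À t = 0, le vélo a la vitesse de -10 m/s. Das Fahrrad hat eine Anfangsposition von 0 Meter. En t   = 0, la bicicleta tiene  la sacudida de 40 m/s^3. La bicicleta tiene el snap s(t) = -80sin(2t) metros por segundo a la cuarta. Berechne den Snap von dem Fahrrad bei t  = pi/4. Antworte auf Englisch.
We have snap s(t) = -80·sin(2·t). Substituting t = pi/4: s(pi/4) = -80.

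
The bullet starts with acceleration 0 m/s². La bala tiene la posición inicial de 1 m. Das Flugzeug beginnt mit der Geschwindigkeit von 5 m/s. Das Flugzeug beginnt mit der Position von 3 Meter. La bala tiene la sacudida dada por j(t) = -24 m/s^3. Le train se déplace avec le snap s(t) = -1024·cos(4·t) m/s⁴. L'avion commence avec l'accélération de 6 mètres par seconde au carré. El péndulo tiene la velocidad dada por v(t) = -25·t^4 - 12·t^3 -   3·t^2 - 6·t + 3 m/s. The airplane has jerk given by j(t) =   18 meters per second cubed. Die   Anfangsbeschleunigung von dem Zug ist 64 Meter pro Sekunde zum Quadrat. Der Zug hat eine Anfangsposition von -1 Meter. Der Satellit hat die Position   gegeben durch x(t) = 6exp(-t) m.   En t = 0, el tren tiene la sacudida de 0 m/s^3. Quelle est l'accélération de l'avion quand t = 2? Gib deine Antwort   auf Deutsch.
Ausgehend von dem Ruck j(t) = 18, nehmen wir 1 Stammfunktion. Die Stammfunktion von dem Ruck, mit a(0) = 6, ergibt die Beschleunigung: a(t) = 18·t + 6. Mit a(t) = 18·t + 6 und Einsetzen von t = 2, finden wir a = 42.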